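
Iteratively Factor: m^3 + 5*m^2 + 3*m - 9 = (m - 1)*(m^2 + 6*m + 9) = (m - 1)*(m + 3)*(m + 3)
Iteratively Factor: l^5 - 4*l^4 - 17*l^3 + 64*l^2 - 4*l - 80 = (l + 4)*(l^4 - 8*l^3 + 15*l^2 + 4*l - 20) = (l - 2)*(l + 4)*(l^3 - 6*l^2 + 3*l + 10) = (l - 5)*(l - 2)*(l + 4)*(l^2 - l - 2) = (l - 5)*(l - 2)*(l + 1)*(l + 4)*(l - 2)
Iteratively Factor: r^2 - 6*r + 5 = (r - 1)*(r - 5)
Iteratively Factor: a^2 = (a)*(a)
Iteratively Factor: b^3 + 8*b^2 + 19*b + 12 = (b + 4)*(b^2 + 4*b + 3) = (b + 1)*(b + 4)*(b + 3)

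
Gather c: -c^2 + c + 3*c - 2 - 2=-c^2 + 4*c - 4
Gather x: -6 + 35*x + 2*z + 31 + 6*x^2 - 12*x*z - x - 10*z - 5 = 6*x^2 + x*(34 - 12*z) - 8*z + 20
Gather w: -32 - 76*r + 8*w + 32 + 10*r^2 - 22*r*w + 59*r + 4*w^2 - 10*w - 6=10*r^2 - 17*r + 4*w^2 + w*(-22*r - 2) - 6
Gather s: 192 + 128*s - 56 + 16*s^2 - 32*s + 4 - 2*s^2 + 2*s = 14*s^2 + 98*s + 140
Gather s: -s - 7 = -s - 7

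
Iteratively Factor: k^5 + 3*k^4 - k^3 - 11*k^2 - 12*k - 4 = (k + 1)*(k^4 + 2*k^3 - 3*k^2 - 8*k - 4) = (k - 2)*(k + 1)*(k^3 + 4*k^2 + 5*k + 2) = (k - 2)*(k + 1)^2*(k^2 + 3*k + 2) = (k - 2)*(k + 1)^3*(k + 2)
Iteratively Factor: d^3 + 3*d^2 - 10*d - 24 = (d + 4)*(d^2 - d - 6) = (d + 2)*(d + 4)*(d - 3)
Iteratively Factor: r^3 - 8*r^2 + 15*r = (r - 3)*(r^2 - 5*r) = (r - 5)*(r - 3)*(r)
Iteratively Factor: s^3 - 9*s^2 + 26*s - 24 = (s - 3)*(s^2 - 6*s + 8) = (s - 4)*(s - 3)*(s - 2)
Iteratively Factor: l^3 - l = (l + 1)*(l^2 - l) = (l - 1)*(l + 1)*(l)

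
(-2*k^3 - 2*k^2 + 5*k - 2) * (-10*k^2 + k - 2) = 20*k^5 + 18*k^4 - 48*k^3 + 29*k^2 - 12*k + 4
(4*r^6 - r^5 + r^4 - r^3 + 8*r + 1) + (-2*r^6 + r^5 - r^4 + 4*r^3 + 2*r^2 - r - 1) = 2*r^6 + 3*r^3 + 2*r^2 + 7*r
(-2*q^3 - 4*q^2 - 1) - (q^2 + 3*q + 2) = -2*q^3 - 5*q^2 - 3*q - 3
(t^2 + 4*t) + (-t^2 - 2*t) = 2*t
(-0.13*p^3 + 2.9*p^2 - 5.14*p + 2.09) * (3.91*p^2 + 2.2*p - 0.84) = -0.5083*p^5 + 11.053*p^4 - 13.6082*p^3 - 5.5721*p^2 + 8.9156*p - 1.7556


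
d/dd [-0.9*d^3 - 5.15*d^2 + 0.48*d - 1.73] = -2.7*d^2 - 10.3*d + 0.48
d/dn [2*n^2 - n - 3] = 4*n - 1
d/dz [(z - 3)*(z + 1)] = 2*z - 2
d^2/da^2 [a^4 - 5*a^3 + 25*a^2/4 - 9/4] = 12*a^2 - 30*a + 25/2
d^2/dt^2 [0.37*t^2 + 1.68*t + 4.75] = 0.740000000000000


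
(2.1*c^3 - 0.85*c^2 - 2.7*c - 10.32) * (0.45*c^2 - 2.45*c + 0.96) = 0.945*c^5 - 5.5275*c^4 + 2.8835*c^3 + 1.155*c^2 + 22.692*c - 9.9072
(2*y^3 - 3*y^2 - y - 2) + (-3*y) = 2*y^3 - 3*y^2 - 4*y - 2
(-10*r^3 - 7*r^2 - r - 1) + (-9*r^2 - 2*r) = -10*r^3 - 16*r^2 - 3*r - 1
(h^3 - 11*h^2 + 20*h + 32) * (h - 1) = h^4 - 12*h^3 + 31*h^2 + 12*h - 32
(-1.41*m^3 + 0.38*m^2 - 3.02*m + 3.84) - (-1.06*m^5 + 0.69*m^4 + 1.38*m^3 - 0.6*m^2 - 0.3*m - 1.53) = 1.06*m^5 - 0.69*m^4 - 2.79*m^3 + 0.98*m^2 - 2.72*m + 5.37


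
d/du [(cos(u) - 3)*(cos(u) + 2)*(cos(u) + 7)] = (-3*cos(u)^2 - 12*cos(u) + 13)*sin(u)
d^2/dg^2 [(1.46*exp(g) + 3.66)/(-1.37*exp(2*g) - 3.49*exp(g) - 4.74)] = (-2.740274*exp(4*g) - 20.497118*exp(3*g) + 4.38701399999997*exp(2*g) + 74.642262*exp(g) + 27.74322)*exp(g)/(2.571353*exp(6*g) + 19.651143*exp(5*g) + 76.749729*exp(4*g) + 178.488721*exp(3*g) + 265.542858*exp(2*g) + 235.235772*exp(g) + 106.496424)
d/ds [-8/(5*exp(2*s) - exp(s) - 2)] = (80*exp(s) - 8)*exp(s)/(-5*exp(2*s) + exp(s) + 2)^2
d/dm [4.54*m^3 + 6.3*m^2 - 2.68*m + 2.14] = 13.62*m^2 + 12.6*m - 2.68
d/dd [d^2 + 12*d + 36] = 2*d + 12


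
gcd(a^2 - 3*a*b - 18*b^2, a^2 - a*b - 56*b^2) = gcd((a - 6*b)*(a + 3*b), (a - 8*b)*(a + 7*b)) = 1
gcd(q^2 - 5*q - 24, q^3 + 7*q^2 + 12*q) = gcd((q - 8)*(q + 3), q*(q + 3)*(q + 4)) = q + 3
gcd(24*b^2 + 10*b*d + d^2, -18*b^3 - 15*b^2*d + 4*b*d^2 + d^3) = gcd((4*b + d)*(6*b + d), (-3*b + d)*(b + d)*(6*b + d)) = 6*b + d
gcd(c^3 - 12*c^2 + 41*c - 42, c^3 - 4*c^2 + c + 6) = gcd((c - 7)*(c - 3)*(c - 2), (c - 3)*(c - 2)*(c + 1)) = c^2 - 5*c + 6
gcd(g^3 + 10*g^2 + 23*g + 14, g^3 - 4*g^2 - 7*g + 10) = g + 2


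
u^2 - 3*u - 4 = (u - 4)*(u + 1)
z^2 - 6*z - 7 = (z - 7)*(z + 1)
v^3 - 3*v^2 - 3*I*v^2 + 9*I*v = v*(v - 3)*(v - 3*I)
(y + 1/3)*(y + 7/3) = y^2 + 8*y/3 + 7/9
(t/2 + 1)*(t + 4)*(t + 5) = t^3/2 + 11*t^2/2 + 19*t + 20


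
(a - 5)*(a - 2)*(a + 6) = a^3 - a^2 - 32*a + 60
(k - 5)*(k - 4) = k^2 - 9*k + 20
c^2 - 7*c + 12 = (c - 4)*(c - 3)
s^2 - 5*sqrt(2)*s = s*(s - 5*sqrt(2))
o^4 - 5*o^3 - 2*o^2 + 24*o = o*(o - 4)*(o - 3)*(o + 2)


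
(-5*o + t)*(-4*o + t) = 20*o^2 - 9*o*t + t^2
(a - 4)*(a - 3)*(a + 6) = a^3 - a^2 - 30*a + 72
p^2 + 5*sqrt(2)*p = p*(p + 5*sqrt(2))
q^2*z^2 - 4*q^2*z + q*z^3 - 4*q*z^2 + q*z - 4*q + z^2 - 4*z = (q + z)*(z - 4)*(q*z + 1)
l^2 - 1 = (l - 1)*(l + 1)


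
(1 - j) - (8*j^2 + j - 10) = -8*j^2 - 2*j + 11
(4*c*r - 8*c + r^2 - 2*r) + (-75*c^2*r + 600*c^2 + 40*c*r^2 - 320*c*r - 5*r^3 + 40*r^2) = -75*c^2*r + 600*c^2 + 40*c*r^2 - 316*c*r - 8*c - 5*r^3 + 41*r^2 - 2*r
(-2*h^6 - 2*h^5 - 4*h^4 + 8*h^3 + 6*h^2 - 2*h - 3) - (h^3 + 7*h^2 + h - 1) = -2*h^6 - 2*h^5 - 4*h^4 + 7*h^3 - h^2 - 3*h - 2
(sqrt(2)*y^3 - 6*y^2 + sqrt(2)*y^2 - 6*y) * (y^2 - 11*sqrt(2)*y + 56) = sqrt(2)*y^5 - 28*y^4 + sqrt(2)*y^4 - 28*y^3 + 122*sqrt(2)*y^3 - 336*y^2 + 122*sqrt(2)*y^2 - 336*y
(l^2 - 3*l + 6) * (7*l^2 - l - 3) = 7*l^4 - 22*l^3 + 42*l^2 + 3*l - 18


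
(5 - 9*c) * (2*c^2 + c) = -18*c^3 + c^2 + 5*c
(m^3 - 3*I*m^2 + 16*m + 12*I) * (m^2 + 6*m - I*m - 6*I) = m^5 + 6*m^4 - 4*I*m^4 + 13*m^3 - 24*I*m^3 + 78*m^2 - 4*I*m^2 + 12*m - 24*I*m + 72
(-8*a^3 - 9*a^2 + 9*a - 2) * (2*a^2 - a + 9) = -16*a^5 - 10*a^4 - 45*a^3 - 94*a^2 + 83*a - 18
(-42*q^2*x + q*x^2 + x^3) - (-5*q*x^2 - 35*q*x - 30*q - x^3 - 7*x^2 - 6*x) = -42*q^2*x + 6*q*x^2 + 35*q*x + 30*q + 2*x^3 + 7*x^2 + 6*x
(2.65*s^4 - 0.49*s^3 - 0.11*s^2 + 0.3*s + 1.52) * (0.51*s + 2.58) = 1.3515*s^5 + 6.5871*s^4 - 1.3203*s^3 - 0.1308*s^2 + 1.5492*s + 3.9216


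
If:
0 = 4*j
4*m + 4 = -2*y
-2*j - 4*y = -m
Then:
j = 0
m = -8/9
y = -2/9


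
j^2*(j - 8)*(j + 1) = j^4 - 7*j^3 - 8*j^2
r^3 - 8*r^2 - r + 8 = (r - 8)*(r - 1)*(r + 1)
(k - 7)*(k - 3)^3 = k^4 - 16*k^3 + 90*k^2 - 216*k + 189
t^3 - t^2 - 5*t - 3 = (t - 3)*(t + 1)^2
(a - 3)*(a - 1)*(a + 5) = a^3 + a^2 - 17*a + 15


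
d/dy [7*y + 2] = 7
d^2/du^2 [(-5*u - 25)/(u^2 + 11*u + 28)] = 10*(-(u + 5)*(2*u + 11)^2 + (3*u + 16)*(u^2 + 11*u + 28))/(u^2 + 11*u + 28)^3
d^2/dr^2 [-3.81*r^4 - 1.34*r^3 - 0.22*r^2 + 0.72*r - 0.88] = -45.72*r^2 - 8.04*r - 0.44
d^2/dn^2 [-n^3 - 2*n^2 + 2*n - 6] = -6*n - 4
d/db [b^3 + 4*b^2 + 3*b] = 3*b^2 + 8*b + 3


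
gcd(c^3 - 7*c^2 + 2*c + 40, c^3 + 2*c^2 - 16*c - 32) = c^2 - 2*c - 8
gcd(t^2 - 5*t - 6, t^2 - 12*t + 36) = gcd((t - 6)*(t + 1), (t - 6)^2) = t - 6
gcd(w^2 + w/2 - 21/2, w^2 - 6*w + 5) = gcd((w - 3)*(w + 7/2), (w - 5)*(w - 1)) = 1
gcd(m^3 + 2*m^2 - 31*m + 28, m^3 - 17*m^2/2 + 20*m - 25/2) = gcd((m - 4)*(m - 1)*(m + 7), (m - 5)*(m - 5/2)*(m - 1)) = m - 1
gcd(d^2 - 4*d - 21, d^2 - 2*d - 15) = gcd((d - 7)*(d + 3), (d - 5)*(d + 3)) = d + 3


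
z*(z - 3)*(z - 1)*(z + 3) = z^4 - z^3 - 9*z^2 + 9*z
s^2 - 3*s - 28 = (s - 7)*(s + 4)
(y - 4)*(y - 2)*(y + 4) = y^3 - 2*y^2 - 16*y + 32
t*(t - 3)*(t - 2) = t^3 - 5*t^2 + 6*t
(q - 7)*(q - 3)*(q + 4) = q^3 - 6*q^2 - 19*q + 84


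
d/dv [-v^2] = -2*v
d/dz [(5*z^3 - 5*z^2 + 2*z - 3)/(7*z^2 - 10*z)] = (35*z^4 - 100*z^3 + 36*z^2 + 42*z - 30)/(z^2*(49*z^2 - 140*z + 100))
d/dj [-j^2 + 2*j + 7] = 2 - 2*j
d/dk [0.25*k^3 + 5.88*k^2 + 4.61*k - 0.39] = 0.75*k^2 + 11.76*k + 4.61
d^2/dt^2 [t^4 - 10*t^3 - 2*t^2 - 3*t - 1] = 12*t^2 - 60*t - 4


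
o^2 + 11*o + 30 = (o + 5)*(o + 6)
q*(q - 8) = q^2 - 8*q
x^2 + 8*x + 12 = (x + 2)*(x + 6)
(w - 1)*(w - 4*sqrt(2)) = w^2 - 4*sqrt(2)*w - w + 4*sqrt(2)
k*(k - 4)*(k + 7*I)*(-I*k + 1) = -I*k^4 + 8*k^3 + 4*I*k^3 - 32*k^2 + 7*I*k^2 - 28*I*k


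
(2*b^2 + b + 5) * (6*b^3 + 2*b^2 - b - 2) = 12*b^5 + 10*b^4 + 30*b^3 + 5*b^2 - 7*b - 10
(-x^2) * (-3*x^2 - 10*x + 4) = 3*x^4 + 10*x^3 - 4*x^2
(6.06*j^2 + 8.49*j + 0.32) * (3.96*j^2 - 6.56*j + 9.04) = 23.9976*j^4 - 6.13319999999999*j^3 + 0.355199999999996*j^2 + 74.6504*j + 2.8928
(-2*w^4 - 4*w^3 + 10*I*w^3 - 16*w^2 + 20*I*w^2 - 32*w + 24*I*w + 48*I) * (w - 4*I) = -2*w^5 - 4*w^4 + 18*I*w^4 + 24*w^3 + 36*I*w^3 + 48*w^2 + 88*I*w^2 + 96*w + 176*I*w + 192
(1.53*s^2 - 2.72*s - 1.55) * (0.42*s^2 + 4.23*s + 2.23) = 0.6426*s^4 + 5.3295*s^3 - 8.7447*s^2 - 12.6221*s - 3.4565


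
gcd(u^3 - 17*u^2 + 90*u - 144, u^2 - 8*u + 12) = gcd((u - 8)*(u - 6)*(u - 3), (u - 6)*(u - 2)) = u - 6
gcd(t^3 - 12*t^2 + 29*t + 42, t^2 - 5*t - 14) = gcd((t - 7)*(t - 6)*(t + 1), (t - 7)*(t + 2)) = t - 7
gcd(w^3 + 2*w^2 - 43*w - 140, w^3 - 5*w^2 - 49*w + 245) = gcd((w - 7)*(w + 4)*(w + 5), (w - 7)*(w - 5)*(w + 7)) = w - 7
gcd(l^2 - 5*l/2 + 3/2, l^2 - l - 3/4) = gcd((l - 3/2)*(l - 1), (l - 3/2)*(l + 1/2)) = l - 3/2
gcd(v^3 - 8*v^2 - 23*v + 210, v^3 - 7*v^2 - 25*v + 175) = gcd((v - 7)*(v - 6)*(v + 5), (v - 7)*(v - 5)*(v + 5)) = v^2 - 2*v - 35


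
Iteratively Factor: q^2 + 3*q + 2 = (q + 1)*(q + 2)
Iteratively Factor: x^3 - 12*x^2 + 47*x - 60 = (x - 4)*(x^2 - 8*x + 15) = (x - 4)*(x - 3)*(x - 5)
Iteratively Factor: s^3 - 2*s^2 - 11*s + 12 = (s - 1)*(s^2 - s - 12) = (s - 4)*(s - 1)*(s + 3)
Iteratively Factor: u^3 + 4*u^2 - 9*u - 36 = (u - 3)*(u^2 + 7*u + 12) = (u - 3)*(u + 3)*(u + 4)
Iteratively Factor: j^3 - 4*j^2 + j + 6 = (j - 2)*(j^2 - 2*j - 3) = (j - 2)*(j + 1)*(j - 3)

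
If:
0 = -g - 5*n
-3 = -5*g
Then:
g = 3/5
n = -3/25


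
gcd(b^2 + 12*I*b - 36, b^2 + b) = 1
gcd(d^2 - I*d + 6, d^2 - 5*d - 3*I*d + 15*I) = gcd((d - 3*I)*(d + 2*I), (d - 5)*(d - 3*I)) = d - 3*I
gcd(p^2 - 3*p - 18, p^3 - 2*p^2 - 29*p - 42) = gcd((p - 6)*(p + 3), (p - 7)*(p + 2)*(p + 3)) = p + 3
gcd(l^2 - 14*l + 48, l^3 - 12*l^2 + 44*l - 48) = l - 6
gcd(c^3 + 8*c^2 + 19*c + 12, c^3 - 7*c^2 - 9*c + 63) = c + 3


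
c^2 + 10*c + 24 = (c + 4)*(c + 6)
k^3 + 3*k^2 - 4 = (k - 1)*(k + 2)^2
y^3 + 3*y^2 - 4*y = y*(y - 1)*(y + 4)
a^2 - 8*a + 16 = (a - 4)^2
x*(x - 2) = x^2 - 2*x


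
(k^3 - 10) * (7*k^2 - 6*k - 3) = 7*k^5 - 6*k^4 - 3*k^3 - 70*k^2 + 60*k + 30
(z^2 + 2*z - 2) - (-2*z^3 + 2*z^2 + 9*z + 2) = 2*z^3 - z^2 - 7*z - 4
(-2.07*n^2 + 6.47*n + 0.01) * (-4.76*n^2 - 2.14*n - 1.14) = 9.8532*n^4 - 26.3674*n^3 - 11.5336*n^2 - 7.3972*n - 0.0114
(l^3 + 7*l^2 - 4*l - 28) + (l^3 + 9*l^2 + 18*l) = 2*l^3 + 16*l^2 + 14*l - 28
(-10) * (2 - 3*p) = 30*p - 20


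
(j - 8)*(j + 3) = j^2 - 5*j - 24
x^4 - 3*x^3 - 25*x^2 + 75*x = x*(x - 5)*(x - 3)*(x + 5)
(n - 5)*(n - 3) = n^2 - 8*n + 15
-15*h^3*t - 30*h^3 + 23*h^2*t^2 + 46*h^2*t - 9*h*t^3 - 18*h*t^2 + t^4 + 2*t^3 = (-5*h + t)*(-3*h + t)*(-h + t)*(t + 2)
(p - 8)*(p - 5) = p^2 - 13*p + 40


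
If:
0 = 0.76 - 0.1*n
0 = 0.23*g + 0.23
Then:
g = -1.00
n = 7.60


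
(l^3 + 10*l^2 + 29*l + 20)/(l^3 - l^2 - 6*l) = (l^3 + 10*l^2 + 29*l + 20)/(l*(l^2 - l - 6))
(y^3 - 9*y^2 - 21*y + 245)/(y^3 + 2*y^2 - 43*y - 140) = (y - 7)/(y + 4)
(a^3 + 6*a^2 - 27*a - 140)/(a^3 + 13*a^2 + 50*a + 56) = (a - 5)/(a + 2)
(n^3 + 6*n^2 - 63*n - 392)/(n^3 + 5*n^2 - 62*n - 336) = (n + 7)/(n + 6)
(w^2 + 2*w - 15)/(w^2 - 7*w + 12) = (w + 5)/(w - 4)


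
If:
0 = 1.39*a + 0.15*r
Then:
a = -0.107913669064748*r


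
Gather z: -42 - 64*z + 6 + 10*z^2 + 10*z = 10*z^2 - 54*z - 36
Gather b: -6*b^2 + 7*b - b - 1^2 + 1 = -6*b^2 + 6*b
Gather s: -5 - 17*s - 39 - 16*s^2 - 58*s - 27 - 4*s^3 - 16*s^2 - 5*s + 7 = -4*s^3 - 32*s^2 - 80*s - 64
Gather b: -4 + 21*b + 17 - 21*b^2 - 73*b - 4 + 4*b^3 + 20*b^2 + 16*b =4*b^3 - b^2 - 36*b + 9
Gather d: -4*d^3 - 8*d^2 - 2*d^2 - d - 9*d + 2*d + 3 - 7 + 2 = -4*d^3 - 10*d^2 - 8*d - 2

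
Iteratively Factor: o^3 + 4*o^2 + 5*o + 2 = (o + 2)*(o^2 + 2*o + 1) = (o + 1)*(o + 2)*(o + 1)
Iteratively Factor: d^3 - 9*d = (d + 3)*(d^2 - 3*d) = (d - 3)*(d + 3)*(d)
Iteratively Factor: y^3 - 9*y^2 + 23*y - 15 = (y - 1)*(y^2 - 8*y + 15) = (y - 5)*(y - 1)*(y - 3)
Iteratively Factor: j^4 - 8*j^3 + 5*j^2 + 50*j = (j - 5)*(j^3 - 3*j^2 - 10*j) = (j - 5)^2*(j^2 + 2*j) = (j - 5)^2*(j + 2)*(j)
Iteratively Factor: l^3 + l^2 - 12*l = (l + 4)*(l^2 - 3*l) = (l - 3)*(l + 4)*(l)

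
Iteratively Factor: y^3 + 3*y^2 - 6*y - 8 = (y + 1)*(y^2 + 2*y - 8) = (y - 2)*(y + 1)*(y + 4)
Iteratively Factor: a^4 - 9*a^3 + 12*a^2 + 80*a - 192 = (a - 4)*(a^3 - 5*a^2 - 8*a + 48) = (a - 4)^2*(a^2 - a - 12) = (a - 4)^3*(a + 3)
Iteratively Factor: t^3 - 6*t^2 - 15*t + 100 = (t + 4)*(t^2 - 10*t + 25) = (t - 5)*(t + 4)*(t - 5)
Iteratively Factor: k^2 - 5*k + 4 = (k - 4)*(k - 1)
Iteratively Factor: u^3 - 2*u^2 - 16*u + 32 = (u - 4)*(u^2 + 2*u - 8) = (u - 4)*(u - 2)*(u + 4)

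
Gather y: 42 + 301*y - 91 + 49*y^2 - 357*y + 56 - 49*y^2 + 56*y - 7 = 0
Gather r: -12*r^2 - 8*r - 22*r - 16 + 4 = -12*r^2 - 30*r - 12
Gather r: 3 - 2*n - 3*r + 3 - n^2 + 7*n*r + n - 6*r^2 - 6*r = -n^2 - n - 6*r^2 + r*(7*n - 9) + 6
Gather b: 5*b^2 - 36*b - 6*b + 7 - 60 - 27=5*b^2 - 42*b - 80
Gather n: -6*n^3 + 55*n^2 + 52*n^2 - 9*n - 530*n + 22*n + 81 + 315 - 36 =-6*n^3 + 107*n^2 - 517*n + 360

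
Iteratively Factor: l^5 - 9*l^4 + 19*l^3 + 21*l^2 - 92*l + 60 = (l - 2)*(l^4 - 7*l^3 + 5*l^2 + 31*l - 30) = (l - 3)*(l - 2)*(l^3 - 4*l^2 - 7*l + 10) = (l - 5)*(l - 3)*(l - 2)*(l^2 + l - 2) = (l - 5)*(l - 3)*(l - 2)*(l + 2)*(l - 1)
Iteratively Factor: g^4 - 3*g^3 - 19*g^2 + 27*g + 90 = (g - 5)*(g^3 + 2*g^2 - 9*g - 18) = (g - 5)*(g + 3)*(g^2 - g - 6) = (g - 5)*(g - 3)*(g + 3)*(g + 2)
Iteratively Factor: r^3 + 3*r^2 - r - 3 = (r + 1)*(r^2 + 2*r - 3) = (r + 1)*(r + 3)*(r - 1)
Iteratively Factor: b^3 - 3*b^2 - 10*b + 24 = (b + 3)*(b^2 - 6*b + 8) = (b - 2)*(b + 3)*(b - 4)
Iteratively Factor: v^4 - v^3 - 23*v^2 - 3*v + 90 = (v + 3)*(v^3 - 4*v^2 - 11*v + 30) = (v + 3)^2*(v^2 - 7*v + 10) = (v - 5)*(v + 3)^2*(v - 2)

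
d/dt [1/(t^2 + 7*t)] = (-2*t - 7)/(t^2*(t + 7)^2)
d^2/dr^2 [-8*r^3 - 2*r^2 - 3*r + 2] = -48*r - 4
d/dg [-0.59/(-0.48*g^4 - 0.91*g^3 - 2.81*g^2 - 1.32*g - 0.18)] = (-1.1328*g^3 - 1.6107*g^2 - 3.3158*g - 0.7788)/(0.48*g^4 + 0.91*g^3 + 2.81*g^2 + 1.32*g + 0.18)^2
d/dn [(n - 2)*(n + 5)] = 2*n + 3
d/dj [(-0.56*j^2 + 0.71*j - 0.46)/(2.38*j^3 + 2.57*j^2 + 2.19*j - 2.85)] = (1.3328*j^4 - 3.3796*j^3 + 0.233300000000001*j^2 + 5.5564*j - 1.0161)/(5.6644*j^6 + 12.2332*j^5 + 17.0293*j^4 - 2.3094*j^3 - 9.8529*j^2 - 12.483*j + 8.1225)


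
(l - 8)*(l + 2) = l^2 - 6*l - 16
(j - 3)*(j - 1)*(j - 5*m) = j^3 - 5*j^2*m - 4*j^2 + 20*j*m + 3*j - 15*m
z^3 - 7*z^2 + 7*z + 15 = (z - 5)*(z - 3)*(z + 1)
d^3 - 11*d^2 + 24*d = d*(d - 8)*(d - 3)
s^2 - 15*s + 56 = (s - 8)*(s - 7)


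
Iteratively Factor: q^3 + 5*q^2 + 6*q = (q + 3)*(q^2 + 2*q) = q*(q + 3)*(q + 2)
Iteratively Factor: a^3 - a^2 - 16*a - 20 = (a + 2)*(a^2 - 3*a - 10) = (a - 5)*(a + 2)*(a + 2)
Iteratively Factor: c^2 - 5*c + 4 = (c - 4)*(c - 1)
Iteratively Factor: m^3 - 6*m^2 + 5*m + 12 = (m + 1)*(m^2 - 7*m + 12) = (m - 4)*(m + 1)*(m - 3)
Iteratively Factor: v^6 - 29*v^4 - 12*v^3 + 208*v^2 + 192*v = (v + 1)*(v^5 - v^4 - 28*v^3 + 16*v^2 + 192*v) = v*(v + 1)*(v^4 - v^3 - 28*v^2 + 16*v + 192) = v*(v - 4)*(v + 1)*(v^3 + 3*v^2 - 16*v - 48) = v*(v - 4)*(v + 1)*(v + 4)*(v^2 - v - 12) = v*(v - 4)*(v + 1)*(v + 3)*(v + 4)*(v - 4)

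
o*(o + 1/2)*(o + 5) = o^3 + 11*o^2/2 + 5*o/2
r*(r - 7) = r^2 - 7*r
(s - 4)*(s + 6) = s^2 + 2*s - 24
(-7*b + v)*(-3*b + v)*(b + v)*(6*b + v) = 126*b^4 + 87*b^3*v - 43*b^2*v^2 - 3*b*v^3 + v^4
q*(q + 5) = q^2 + 5*q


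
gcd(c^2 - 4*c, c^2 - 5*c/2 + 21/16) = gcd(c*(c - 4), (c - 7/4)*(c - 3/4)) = 1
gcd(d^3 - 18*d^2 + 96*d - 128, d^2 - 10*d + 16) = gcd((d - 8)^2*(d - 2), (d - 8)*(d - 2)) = d^2 - 10*d + 16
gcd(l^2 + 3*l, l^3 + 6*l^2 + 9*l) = l^2 + 3*l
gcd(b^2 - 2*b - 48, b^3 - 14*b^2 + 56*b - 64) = b - 8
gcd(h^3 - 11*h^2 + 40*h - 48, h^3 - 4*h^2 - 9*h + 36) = h^2 - 7*h + 12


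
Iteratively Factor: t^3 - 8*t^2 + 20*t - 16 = (t - 2)*(t^2 - 6*t + 8) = (t - 2)^2*(t - 4)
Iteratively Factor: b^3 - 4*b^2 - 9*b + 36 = (b + 3)*(b^2 - 7*b + 12) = (b - 3)*(b + 3)*(b - 4)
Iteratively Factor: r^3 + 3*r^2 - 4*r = (r + 4)*(r^2 - r) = r*(r + 4)*(r - 1)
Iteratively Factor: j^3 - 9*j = (j - 3)*(j^2 + 3*j) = (j - 3)*(j + 3)*(j)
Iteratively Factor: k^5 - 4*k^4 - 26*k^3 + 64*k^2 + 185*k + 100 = (k - 5)*(k^4 + k^3 - 21*k^2 - 41*k - 20) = (k - 5)*(k + 1)*(k^3 - 21*k - 20) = (k - 5)*(k + 1)*(k + 4)*(k^2 - 4*k - 5) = (k - 5)^2*(k + 1)*(k + 4)*(k + 1)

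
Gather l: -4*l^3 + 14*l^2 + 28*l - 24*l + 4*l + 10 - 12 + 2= -4*l^3 + 14*l^2 + 8*l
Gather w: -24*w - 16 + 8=-24*w - 8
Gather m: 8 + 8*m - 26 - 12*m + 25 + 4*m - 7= 0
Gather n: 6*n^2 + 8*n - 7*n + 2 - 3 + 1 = 6*n^2 + n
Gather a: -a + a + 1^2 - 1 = 0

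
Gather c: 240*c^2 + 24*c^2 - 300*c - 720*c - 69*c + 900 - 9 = 264*c^2 - 1089*c + 891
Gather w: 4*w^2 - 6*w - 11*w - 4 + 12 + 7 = 4*w^2 - 17*w + 15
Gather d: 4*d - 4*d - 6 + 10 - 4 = 0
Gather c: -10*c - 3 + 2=-10*c - 1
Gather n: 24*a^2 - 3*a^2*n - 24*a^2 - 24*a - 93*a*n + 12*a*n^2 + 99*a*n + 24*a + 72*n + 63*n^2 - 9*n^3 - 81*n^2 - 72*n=-9*n^3 + n^2*(12*a - 18) + n*(-3*a^2 + 6*a)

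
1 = 1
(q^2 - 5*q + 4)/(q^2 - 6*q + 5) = (q - 4)/(q - 5)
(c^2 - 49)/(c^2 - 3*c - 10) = (49 - c^2)/(-c^2 + 3*c + 10)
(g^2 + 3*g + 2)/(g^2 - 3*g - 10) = (g + 1)/(g - 5)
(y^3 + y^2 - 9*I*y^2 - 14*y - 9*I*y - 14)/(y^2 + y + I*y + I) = (y^2 - 9*I*y - 14)/(y + I)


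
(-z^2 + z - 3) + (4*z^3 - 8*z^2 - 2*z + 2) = 4*z^3 - 9*z^2 - z - 1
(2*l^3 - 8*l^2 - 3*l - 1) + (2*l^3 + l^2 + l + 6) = 4*l^3 - 7*l^2 - 2*l + 5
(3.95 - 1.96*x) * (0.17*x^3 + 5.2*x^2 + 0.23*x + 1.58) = -0.3332*x^4 - 9.5205*x^3 + 20.0892*x^2 - 2.1883*x + 6.241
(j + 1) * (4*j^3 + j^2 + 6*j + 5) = 4*j^4 + 5*j^3 + 7*j^2 + 11*j + 5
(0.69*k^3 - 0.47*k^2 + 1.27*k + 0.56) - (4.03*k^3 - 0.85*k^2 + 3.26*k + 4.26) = -3.34*k^3 + 0.38*k^2 - 1.99*k - 3.7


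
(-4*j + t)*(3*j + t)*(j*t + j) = -12*j^3*t - 12*j^3 - j^2*t^2 - j^2*t + j*t^3 + j*t^2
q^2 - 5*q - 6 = (q - 6)*(q + 1)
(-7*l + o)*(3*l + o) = -21*l^2 - 4*l*o + o^2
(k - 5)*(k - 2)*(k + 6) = k^3 - k^2 - 32*k + 60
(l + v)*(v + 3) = l*v + 3*l + v^2 + 3*v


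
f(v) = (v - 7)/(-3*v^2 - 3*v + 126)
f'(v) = (v - 7)*(6*v + 3)/(-3*v^2 - 3*v + 126)^2 + 1/(-3*v^2 - 3*v + 126) = (-v^2 - v + (v - 7)*(2*v + 1) + 42)/(3*(v^2 + v - 42)^2)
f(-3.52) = -0.11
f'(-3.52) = 0.03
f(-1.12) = -0.06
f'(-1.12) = 0.01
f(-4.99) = -0.18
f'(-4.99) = 0.09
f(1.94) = -0.05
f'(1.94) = 0.00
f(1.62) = -0.05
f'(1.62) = 0.00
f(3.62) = -0.04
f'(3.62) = -0.00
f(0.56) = -0.05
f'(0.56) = 0.01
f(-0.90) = -0.06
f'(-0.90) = 0.01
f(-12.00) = 0.07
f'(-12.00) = 0.01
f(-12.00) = 0.07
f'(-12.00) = 0.01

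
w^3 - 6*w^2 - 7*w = w*(w - 7)*(w + 1)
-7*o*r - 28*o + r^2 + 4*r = (-7*o + r)*(r + 4)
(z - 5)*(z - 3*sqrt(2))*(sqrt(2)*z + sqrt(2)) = sqrt(2)*z^3 - 6*z^2 - 4*sqrt(2)*z^2 - 5*sqrt(2)*z + 24*z + 30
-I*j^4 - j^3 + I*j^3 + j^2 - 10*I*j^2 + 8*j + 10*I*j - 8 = (j - 4*I)*(j + I)*(j + 2*I)*(-I*j + I)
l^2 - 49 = (l - 7)*(l + 7)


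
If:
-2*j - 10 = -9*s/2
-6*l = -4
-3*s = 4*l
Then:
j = -7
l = 2/3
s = -8/9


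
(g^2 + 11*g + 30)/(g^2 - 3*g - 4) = (g^2 + 11*g + 30)/(g^2 - 3*g - 4)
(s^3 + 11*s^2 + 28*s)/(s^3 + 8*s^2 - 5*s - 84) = s/(s - 3)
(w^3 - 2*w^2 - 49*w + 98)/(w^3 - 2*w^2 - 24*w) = (-w^3 + 2*w^2 + 49*w - 98)/(w*(-w^2 + 2*w + 24))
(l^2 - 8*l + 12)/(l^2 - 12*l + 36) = (l - 2)/(l - 6)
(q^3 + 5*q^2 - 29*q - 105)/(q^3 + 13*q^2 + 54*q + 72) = (q^2 + 2*q - 35)/(q^2 + 10*q + 24)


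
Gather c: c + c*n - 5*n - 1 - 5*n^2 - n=c*(n + 1) - 5*n^2 - 6*n - 1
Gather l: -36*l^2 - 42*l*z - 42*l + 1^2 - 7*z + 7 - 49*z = -36*l^2 + l*(-42*z - 42) - 56*z + 8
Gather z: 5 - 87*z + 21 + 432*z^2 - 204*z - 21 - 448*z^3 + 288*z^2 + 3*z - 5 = -448*z^3 + 720*z^2 - 288*z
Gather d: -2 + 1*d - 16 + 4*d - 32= 5*d - 50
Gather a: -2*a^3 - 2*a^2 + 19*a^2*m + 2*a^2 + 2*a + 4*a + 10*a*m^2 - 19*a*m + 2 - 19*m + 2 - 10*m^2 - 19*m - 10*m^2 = -2*a^3 + 19*a^2*m + a*(10*m^2 - 19*m + 6) - 20*m^2 - 38*m + 4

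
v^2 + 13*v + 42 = (v + 6)*(v + 7)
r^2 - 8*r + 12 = (r - 6)*(r - 2)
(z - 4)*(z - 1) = z^2 - 5*z + 4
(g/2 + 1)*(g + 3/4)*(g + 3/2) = g^3/2 + 17*g^2/8 + 45*g/16 + 9/8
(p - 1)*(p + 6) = p^2 + 5*p - 6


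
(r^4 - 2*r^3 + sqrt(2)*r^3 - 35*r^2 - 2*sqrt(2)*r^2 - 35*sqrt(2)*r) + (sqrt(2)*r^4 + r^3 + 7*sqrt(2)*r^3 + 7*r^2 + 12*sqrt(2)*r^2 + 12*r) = r^4 + sqrt(2)*r^4 - r^3 + 8*sqrt(2)*r^3 - 28*r^2 + 10*sqrt(2)*r^2 - 35*sqrt(2)*r + 12*r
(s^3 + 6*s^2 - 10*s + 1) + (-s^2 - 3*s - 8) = s^3 + 5*s^2 - 13*s - 7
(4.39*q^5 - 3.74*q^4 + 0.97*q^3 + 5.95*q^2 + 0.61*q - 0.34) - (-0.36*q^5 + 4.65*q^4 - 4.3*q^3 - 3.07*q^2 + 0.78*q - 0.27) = 4.75*q^5 - 8.39*q^4 + 5.27*q^3 + 9.02*q^2 - 0.17*q - 0.07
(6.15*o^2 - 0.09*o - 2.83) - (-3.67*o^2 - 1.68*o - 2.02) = 9.82*o^2 + 1.59*o - 0.81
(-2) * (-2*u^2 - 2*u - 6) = 4*u^2 + 4*u + 12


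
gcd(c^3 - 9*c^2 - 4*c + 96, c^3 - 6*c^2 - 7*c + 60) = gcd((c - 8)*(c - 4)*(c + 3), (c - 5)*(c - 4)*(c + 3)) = c^2 - c - 12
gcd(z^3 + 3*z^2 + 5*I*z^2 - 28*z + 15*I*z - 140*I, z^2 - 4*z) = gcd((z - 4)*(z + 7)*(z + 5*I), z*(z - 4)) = z - 4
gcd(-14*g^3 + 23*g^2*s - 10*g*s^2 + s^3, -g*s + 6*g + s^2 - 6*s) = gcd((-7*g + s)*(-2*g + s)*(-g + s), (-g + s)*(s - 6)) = -g + s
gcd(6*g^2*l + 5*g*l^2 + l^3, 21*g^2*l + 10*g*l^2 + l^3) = 3*g*l + l^2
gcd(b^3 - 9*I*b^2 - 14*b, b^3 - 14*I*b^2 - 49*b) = b^2 - 7*I*b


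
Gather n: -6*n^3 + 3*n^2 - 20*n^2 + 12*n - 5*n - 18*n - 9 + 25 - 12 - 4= -6*n^3 - 17*n^2 - 11*n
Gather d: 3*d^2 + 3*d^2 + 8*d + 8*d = 6*d^2 + 16*d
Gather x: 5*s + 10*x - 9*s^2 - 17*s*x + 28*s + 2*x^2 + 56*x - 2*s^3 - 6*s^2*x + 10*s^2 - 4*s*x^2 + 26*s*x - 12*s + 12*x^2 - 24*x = -2*s^3 + s^2 + 21*s + x^2*(14 - 4*s) + x*(-6*s^2 + 9*s + 42)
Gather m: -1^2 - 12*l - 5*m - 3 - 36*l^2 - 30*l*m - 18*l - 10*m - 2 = -36*l^2 - 30*l + m*(-30*l - 15) - 6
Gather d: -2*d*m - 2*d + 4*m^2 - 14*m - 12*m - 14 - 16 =d*(-2*m - 2) + 4*m^2 - 26*m - 30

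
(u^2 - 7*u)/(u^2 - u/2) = 2*(u - 7)/(2*u - 1)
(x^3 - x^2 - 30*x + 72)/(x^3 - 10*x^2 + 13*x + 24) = (x^2 + 2*x - 24)/(x^2 - 7*x - 8)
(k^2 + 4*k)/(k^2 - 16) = k/(k - 4)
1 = 1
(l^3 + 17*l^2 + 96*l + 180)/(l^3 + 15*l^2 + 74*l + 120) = (l + 6)/(l + 4)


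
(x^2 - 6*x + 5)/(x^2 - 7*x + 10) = (x - 1)/(x - 2)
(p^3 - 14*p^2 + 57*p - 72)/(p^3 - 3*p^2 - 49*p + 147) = (p^2 - 11*p + 24)/(p^2 - 49)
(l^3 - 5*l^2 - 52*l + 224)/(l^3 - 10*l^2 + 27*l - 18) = (l^3 - 5*l^2 - 52*l + 224)/(l^3 - 10*l^2 + 27*l - 18)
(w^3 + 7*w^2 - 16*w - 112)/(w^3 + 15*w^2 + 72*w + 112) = (w - 4)/(w + 4)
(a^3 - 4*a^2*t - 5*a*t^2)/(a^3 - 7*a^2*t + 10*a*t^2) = (-a - t)/(-a + 2*t)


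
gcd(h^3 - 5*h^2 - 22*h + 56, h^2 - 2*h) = h - 2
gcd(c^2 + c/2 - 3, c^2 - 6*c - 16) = c + 2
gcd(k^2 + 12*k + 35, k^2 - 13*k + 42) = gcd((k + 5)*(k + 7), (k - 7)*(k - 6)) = 1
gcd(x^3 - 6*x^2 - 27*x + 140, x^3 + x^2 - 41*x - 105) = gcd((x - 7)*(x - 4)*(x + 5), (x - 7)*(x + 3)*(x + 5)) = x^2 - 2*x - 35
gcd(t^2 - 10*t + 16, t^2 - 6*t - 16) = t - 8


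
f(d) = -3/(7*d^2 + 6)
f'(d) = 42*d/(7*d^2 + 6)^2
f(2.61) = -0.06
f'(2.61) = 0.04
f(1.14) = -0.20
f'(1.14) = 0.21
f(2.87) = -0.05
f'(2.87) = 0.03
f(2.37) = -0.07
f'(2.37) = 0.05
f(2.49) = -0.06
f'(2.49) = 0.04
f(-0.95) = -0.24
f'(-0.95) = -0.26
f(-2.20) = -0.08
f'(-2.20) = -0.06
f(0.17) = -0.48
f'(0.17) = 0.19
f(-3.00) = -0.04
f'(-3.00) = -0.03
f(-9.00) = -0.00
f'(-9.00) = 0.00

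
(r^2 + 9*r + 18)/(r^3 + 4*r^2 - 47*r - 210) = (r + 3)/(r^2 - 2*r - 35)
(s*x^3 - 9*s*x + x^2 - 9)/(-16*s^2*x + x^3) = (-s*x^3 + 9*s*x - x^2 + 9)/(x*(16*s^2 - x^2))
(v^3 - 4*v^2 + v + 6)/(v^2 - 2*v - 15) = (-v^3 + 4*v^2 - v - 6)/(-v^2 + 2*v + 15)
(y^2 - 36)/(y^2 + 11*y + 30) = (y - 6)/(y + 5)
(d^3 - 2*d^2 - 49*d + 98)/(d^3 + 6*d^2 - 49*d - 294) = (d - 2)/(d + 6)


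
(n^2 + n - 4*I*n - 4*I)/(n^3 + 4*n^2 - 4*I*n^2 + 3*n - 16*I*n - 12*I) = 1/(n + 3)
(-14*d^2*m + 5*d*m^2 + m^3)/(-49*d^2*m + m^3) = (2*d - m)/(7*d - m)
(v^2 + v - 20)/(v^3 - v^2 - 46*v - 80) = (v - 4)/(v^2 - 6*v - 16)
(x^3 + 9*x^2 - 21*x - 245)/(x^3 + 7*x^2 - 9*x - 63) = (x^2 + 2*x - 35)/(x^2 - 9)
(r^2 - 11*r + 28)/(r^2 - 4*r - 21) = (r - 4)/(r + 3)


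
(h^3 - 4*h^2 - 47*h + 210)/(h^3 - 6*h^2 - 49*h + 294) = (h - 5)/(h - 7)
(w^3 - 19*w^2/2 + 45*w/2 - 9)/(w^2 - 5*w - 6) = (2*w^2 - 7*w + 3)/(2*(w + 1))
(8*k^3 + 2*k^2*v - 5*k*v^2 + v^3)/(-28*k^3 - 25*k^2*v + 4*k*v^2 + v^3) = (-2*k + v)/(7*k + v)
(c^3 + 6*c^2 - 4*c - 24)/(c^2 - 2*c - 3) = (-c^3 - 6*c^2 + 4*c + 24)/(-c^2 + 2*c + 3)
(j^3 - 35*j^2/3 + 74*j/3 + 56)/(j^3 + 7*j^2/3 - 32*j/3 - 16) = (j^2 - 13*j + 42)/(j^2 + j - 12)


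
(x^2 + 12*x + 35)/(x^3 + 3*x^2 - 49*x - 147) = (x + 5)/(x^2 - 4*x - 21)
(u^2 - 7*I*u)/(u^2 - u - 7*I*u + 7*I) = u/(u - 1)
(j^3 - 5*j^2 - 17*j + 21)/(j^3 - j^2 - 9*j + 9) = (j - 7)/(j - 3)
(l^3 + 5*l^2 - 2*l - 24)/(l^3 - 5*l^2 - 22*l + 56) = (l + 3)/(l - 7)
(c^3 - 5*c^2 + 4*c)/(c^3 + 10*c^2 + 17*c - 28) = c*(c - 4)/(c^2 + 11*c + 28)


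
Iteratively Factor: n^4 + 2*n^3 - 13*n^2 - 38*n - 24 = (n + 1)*(n^3 + n^2 - 14*n - 24) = (n + 1)*(n + 2)*(n^2 - n - 12) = (n + 1)*(n + 2)*(n + 3)*(n - 4)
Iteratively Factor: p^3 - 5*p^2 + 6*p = (p - 3)*(p^2 - 2*p) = (p - 3)*(p - 2)*(p)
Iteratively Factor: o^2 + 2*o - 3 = (o - 1)*(o + 3)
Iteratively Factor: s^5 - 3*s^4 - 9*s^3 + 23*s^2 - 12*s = (s - 1)*(s^4 - 2*s^3 - 11*s^2 + 12*s) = s*(s - 1)*(s^3 - 2*s^2 - 11*s + 12) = s*(s - 4)*(s - 1)*(s^2 + 2*s - 3) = s*(s - 4)*(s - 1)*(s + 3)*(s - 1)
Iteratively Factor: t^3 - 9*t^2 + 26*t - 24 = (t - 4)*(t^2 - 5*t + 6) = (t - 4)*(t - 2)*(t - 3)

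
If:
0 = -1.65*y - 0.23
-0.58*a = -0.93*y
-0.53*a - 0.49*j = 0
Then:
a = -0.22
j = 0.24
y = -0.14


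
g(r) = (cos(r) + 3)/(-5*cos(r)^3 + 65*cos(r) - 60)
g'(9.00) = 0.01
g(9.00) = -0.02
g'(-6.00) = 14.08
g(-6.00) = -1.97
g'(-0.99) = -0.32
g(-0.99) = -0.14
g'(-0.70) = -0.92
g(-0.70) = -0.30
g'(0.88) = 0.46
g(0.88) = -0.18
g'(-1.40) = -0.10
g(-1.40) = -0.06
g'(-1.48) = -0.09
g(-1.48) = -0.06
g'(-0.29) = -13.11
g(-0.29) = -1.87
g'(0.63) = 1.27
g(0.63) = -0.38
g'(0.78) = 0.66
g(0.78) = -0.24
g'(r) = (-15*sin(r)*cos(r)^2 + 65*sin(r))*(cos(r) + 3)/(-5*cos(r)^3 + 65*cos(r) - 60)^2 - sin(r)/(-5*cos(r)^3 + 65*cos(r) - 60) = (-3*cos(r) - 9*cos(2*r) - cos(3*r) + 93)*sin(r)/(10*(cos(r)^3 - 13*cos(r) + 12)^2)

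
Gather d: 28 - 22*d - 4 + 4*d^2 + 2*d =4*d^2 - 20*d + 24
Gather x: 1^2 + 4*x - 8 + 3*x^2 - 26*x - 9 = 3*x^2 - 22*x - 16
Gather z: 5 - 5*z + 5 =10 - 5*z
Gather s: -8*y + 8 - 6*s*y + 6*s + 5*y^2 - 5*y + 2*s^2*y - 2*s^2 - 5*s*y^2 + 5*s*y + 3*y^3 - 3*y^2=s^2*(2*y - 2) + s*(-5*y^2 - y + 6) + 3*y^3 + 2*y^2 - 13*y + 8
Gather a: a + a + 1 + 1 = 2*a + 2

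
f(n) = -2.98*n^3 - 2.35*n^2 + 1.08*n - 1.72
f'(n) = -8.94*n^2 - 4.7*n + 1.08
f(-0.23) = -2.06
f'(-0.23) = 1.69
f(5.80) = -655.94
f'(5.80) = -326.92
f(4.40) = -296.31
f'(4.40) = -192.68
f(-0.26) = -2.11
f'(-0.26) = 1.70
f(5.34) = -516.74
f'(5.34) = -278.95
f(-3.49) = 92.56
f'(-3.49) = -91.41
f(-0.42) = -2.37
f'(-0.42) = 1.48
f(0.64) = -2.77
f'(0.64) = -5.59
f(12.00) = -5476.60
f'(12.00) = -1342.68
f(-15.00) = 9510.83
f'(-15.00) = -1939.92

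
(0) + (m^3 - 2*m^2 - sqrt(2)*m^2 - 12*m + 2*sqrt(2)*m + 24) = m^3 - 2*m^2 - sqrt(2)*m^2 - 12*m + 2*sqrt(2)*m + 24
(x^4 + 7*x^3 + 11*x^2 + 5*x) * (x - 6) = x^5 + x^4 - 31*x^3 - 61*x^2 - 30*x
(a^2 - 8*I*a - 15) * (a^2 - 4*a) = a^4 - 4*a^3 - 8*I*a^3 - 15*a^2 + 32*I*a^2 + 60*a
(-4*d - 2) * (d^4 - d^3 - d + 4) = -4*d^5 + 2*d^4 + 2*d^3 + 4*d^2 - 14*d - 8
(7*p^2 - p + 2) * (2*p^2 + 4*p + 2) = 14*p^4 + 26*p^3 + 14*p^2 + 6*p + 4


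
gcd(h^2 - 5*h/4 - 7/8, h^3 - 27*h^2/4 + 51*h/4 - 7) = h - 7/4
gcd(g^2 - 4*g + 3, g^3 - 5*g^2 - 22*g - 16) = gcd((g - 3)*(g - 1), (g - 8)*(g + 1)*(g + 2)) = 1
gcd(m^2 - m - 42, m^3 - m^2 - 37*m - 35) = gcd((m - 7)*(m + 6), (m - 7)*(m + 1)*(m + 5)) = m - 7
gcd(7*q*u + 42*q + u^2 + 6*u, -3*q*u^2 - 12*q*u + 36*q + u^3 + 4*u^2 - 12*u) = u + 6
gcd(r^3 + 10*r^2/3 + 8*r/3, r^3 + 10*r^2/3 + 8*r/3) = r^3 + 10*r^2/3 + 8*r/3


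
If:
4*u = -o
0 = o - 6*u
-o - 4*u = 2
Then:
No Solution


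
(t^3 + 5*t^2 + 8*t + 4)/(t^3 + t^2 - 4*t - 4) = (t + 2)/(t - 2)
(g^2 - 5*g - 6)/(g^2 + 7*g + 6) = (g - 6)/(g + 6)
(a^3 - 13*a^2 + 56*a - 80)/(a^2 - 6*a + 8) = (a^2 - 9*a + 20)/(a - 2)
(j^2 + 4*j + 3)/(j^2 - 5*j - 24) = (j + 1)/(j - 8)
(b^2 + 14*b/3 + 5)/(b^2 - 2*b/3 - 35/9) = 3*(b + 3)/(3*b - 7)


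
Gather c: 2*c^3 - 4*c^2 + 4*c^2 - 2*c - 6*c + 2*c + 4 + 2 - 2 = 2*c^3 - 6*c + 4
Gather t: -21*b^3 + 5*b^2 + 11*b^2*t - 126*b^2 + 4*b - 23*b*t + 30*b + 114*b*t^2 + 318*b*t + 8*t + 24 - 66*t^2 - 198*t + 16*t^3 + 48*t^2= -21*b^3 - 121*b^2 + 34*b + 16*t^3 + t^2*(114*b - 18) + t*(11*b^2 + 295*b - 190) + 24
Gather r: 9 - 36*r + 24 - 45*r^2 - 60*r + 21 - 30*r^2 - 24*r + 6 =-75*r^2 - 120*r + 60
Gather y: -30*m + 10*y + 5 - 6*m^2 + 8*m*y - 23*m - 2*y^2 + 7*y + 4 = -6*m^2 - 53*m - 2*y^2 + y*(8*m + 17) + 9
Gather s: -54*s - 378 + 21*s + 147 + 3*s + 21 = -30*s - 210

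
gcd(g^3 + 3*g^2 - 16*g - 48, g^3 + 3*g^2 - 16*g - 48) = g^3 + 3*g^2 - 16*g - 48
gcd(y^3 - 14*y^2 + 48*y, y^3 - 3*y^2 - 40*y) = y^2 - 8*y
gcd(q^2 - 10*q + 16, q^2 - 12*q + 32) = q - 8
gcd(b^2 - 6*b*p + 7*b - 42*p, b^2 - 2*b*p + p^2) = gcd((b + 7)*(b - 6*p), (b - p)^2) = 1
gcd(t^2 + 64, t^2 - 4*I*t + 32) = t - 8*I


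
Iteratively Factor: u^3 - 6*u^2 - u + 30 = (u - 3)*(u^2 - 3*u - 10) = (u - 5)*(u - 3)*(u + 2)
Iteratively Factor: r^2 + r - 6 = (r - 2)*(r + 3)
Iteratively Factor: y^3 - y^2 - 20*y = (y + 4)*(y^2 - 5*y) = (y - 5)*(y + 4)*(y)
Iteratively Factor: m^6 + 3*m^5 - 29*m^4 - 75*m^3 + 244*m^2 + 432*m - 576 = (m - 1)*(m^5 + 4*m^4 - 25*m^3 - 100*m^2 + 144*m + 576) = (m - 1)*(m + 3)*(m^4 + m^3 - 28*m^2 - 16*m + 192) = (m - 4)*(m - 1)*(m + 3)*(m^3 + 5*m^2 - 8*m - 48) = (m - 4)*(m - 3)*(m - 1)*(m + 3)*(m^2 + 8*m + 16) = (m - 4)*(m - 3)*(m - 1)*(m + 3)*(m + 4)*(m + 4)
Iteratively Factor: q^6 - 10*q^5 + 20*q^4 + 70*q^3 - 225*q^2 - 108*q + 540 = (q + 2)*(q^5 - 12*q^4 + 44*q^3 - 18*q^2 - 189*q + 270) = (q - 5)*(q + 2)*(q^4 - 7*q^3 + 9*q^2 + 27*q - 54) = (q - 5)*(q - 3)*(q + 2)*(q^3 - 4*q^2 - 3*q + 18) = (q - 5)*(q - 3)^2*(q + 2)*(q^2 - q - 6) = (q - 5)*(q - 3)^3*(q + 2)*(q + 2)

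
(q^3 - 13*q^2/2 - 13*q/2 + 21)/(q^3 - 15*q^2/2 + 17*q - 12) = (q^2 - 5*q - 14)/(q^2 - 6*q + 8)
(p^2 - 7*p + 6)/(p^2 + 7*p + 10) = (p^2 - 7*p + 6)/(p^2 + 7*p + 10)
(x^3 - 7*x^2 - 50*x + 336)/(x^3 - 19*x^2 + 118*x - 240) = (x + 7)/(x - 5)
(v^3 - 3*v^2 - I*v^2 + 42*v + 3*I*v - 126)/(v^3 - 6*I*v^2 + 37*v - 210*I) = (v - 3)/(v - 5*I)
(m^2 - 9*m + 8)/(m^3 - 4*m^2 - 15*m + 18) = (m - 8)/(m^2 - 3*m - 18)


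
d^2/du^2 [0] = 0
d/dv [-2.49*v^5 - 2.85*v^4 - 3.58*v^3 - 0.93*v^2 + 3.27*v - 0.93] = -12.45*v^4 - 11.4*v^3 - 10.74*v^2 - 1.86*v + 3.27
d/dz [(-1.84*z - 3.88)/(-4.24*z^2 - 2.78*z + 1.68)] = (7.8016*z^2 + 5.1152*z - (1.84*z + 3.88)*(8.48*z + 2.78) - 3.0912)/(4.24*z^2 + 2.78*z - 1.68)^2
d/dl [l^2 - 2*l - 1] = 2*l - 2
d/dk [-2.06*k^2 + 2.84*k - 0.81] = 2.84 - 4.12*k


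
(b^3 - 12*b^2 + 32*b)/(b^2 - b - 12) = b*(b - 8)/(b + 3)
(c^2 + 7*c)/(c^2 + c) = (c + 7)/(c + 1)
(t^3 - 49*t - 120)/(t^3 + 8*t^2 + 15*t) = (t - 8)/t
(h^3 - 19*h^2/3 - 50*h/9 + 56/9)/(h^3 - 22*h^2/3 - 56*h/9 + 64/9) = (h - 7)/(h - 8)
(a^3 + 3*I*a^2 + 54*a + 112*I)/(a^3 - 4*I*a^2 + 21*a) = (a^2 + 10*I*a - 16)/(a*(a + 3*I))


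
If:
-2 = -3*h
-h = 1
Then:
No Solution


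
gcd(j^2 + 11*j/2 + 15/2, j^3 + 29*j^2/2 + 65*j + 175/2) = j + 5/2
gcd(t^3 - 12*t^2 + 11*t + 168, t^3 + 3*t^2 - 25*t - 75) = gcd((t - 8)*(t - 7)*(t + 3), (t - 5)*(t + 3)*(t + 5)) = t + 3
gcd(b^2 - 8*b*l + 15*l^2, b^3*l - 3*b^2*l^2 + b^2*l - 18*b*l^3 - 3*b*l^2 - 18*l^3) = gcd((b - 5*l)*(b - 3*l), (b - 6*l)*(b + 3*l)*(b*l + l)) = 1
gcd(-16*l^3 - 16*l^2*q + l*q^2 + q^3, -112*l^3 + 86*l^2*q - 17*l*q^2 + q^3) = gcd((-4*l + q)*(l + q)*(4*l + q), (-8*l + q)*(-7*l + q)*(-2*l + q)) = 1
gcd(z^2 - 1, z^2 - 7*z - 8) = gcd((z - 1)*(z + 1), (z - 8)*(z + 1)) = z + 1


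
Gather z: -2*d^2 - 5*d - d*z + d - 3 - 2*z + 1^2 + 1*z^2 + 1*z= -2*d^2 - 4*d + z^2 + z*(-d - 1) - 2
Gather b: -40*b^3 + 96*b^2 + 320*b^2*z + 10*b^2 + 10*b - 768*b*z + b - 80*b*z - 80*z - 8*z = -40*b^3 + b^2*(320*z + 106) + b*(11 - 848*z) - 88*z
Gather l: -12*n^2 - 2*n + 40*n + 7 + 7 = -12*n^2 + 38*n + 14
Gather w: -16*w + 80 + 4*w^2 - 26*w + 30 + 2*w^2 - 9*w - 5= 6*w^2 - 51*w + 105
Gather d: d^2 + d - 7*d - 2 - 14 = d^2 - 6*d - 16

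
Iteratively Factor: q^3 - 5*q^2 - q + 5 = (q - 5)*(q^2 - 1) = (q - 5)*(q - 1)*(q + 1)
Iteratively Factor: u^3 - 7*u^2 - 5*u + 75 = (u - 5)*(u^2 - 2*u - 15) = (u - 5)*(u + 3)*(u - 5)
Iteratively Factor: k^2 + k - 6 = (k + 3)*(k - 2)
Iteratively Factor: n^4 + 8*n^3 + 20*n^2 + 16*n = (n + 2)*(n^3 + 6*n^2 + 8*n) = n*(n + 2)*(n^2 + 6*n + 8) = n*(n + 2)^2*(n + 4)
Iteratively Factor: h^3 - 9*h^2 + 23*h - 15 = (h - 5)*(h^2 - 4*h + 3) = (h - 5)*(h - 1)*(h - 3)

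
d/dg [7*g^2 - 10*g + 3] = 14*g - 10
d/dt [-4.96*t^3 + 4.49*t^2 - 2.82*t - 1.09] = -14.88*t^2 + 8.98*t - 2.82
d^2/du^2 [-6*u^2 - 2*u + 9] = -12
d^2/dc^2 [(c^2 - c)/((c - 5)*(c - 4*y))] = 2*(c*(c - 5)^2*(c - 1) + c*(c - 5)*(c - 1)*(c - 4*y) + c*(c - 1)*(c - 4*y)^2 + (1 - 2*c)*(c - 5)^2*(c - 4*y) + (1 - 2*c)*(c - 5)*(c - 4*y)^2 + (c - 5)^2*(c - 4*y)^2)/((c - 5)^3*(c - 4*y)^3)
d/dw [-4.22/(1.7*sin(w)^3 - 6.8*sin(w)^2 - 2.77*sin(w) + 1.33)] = (21.522*sin(w)^2 - 57.392*sin(w) - 11.6894)*cos(w)/(1.7*sin(w)^3 - 6.8*sin(w)^2 - 2.77*sin(w) + 1.33)^2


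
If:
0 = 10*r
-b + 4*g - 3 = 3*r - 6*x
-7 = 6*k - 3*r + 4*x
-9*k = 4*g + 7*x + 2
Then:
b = 5*x + 11/2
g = 17/8 - x/4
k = -2*x/3 - 7/6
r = 0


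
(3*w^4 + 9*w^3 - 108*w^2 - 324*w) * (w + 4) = 3*w^5 + 21*w^4 - 72*w^3 - 756*w^2 - 1296*w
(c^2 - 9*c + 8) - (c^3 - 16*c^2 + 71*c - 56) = -c^3 + 17*c^2 - 80*c + 64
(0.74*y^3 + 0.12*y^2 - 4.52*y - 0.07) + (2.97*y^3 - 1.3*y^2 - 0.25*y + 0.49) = 3.71*y^3 - 1.18*y^2 - 4.77*y + 0.42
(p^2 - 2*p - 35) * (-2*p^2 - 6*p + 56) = -2*p^4 - 2*p^3 + 138*p^2 + 98*p - 1960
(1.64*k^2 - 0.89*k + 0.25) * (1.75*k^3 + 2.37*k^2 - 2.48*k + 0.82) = 2.87*k^5 + 2.3293*k^4 - 5.739*k^3 + 4.1445*k^2 - 1.3498*k + 0.205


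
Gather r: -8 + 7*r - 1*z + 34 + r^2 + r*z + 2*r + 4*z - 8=r^2 + r*(z + 9) + 3*z + 18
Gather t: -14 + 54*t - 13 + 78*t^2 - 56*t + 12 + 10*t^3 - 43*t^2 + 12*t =10*t^3 + 35*t^2 + 10*t - 15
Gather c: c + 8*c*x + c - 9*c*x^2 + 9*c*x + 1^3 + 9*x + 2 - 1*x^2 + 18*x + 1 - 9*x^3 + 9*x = c*(-9*x^2 + 17*x + 2) - 9*x^3 - x^2 + 36*x + 4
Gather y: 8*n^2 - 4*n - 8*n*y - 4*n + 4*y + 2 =8*n^2 - 8*n + y*(4 - 8*n) + 2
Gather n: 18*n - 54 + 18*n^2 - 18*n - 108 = 18*n^2 - 162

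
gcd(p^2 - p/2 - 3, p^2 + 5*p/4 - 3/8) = p + 3/2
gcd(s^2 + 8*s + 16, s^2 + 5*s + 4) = s + 4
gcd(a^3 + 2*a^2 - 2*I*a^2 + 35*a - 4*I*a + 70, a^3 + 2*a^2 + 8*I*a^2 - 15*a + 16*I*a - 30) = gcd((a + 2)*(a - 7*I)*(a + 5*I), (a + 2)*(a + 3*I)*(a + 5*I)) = a^2 + a*(2 + 5*I) + 10*I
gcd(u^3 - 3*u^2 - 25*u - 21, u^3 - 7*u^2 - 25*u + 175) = u - 7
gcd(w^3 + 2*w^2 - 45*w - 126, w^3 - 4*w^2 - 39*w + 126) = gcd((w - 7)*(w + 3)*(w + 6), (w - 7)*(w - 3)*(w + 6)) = w^2 - w - 42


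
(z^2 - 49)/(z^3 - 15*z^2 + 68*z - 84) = (z + 7)/(z^2 - 8*z + 12)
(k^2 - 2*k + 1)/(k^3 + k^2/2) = 2*(k^2 - 2*k + 1)/(k^2*(2*k + 1))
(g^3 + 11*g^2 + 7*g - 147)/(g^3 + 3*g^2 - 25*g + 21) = (g + 7)/(g - 1)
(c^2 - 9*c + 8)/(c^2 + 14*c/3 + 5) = 3*(c^2 - 9*c + 8)/(3*c^2 + 14*c + 15)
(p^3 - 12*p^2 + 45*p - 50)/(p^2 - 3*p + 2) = (p^2 - 10*p + 25)/(p - 1)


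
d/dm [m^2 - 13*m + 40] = 2*m - 13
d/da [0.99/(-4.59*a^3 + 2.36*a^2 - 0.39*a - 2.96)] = (13.6323*a^2 - 4.6728*a + 0.3861)/(4.59*a^3 - 2.36*a^2 + 0.39*a + 2.96)^2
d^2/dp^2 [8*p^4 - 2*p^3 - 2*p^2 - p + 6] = 96*p^2 - 12*p - 4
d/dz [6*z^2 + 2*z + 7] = 12*z + 2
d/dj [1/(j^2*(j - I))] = (j*(-j + I) - 2*(j - I)^2)/(j^3*(j - I)^3)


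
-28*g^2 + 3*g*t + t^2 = (-4*g + t)*(7*g + t)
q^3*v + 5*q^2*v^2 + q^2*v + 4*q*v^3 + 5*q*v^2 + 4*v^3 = (q + v)*(q + 4*v)*(q*v + v)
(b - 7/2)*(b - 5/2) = b^2 - 6*b + 35/4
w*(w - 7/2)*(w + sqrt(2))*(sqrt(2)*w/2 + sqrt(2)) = sqrt(2)*w^4/2 - 3*sqrt(2)*w^3/4 + w^3 - 7*sqrt(2)*w^2/2 - 3*w^2/2 - 7*w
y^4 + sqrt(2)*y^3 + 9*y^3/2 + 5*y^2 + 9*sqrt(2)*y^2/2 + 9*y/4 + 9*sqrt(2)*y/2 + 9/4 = (y + 3/2)*(y + 3)*(y + sqrt(2)/2)^2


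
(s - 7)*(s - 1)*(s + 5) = s^3 - 3*s^2 - 33*s + 35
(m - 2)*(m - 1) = m^2 - 3*m + 2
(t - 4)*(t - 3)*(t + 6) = t^3 - t^2 - 30*t + 72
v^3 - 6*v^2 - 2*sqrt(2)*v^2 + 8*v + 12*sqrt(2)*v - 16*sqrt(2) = (v - 4)*(v - 2)*(v - 2*sqrt(2))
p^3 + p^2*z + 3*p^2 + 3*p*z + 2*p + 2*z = (p + 1)*(p + 2)*(p + z)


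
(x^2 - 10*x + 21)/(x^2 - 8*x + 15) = (x - 7)/(x - 5)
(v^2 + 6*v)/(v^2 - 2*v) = (v + 6)/(v - 2)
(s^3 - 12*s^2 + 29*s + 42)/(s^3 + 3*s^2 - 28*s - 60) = (s^3 - 12*s^2 + 29*s + 42)/(s^3 + 3*s^2 - 28*s - 60)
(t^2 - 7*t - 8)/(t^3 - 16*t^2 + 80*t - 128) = (t + 1)/(t^2 - 8*t + 16)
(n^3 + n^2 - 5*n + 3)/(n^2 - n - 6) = (-n^3 - n^2 + 5*n - 3)/(-n^2 + n + 6)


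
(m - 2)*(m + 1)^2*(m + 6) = m^4 + 6*m^3 - 3*m^2 - 20*m - 12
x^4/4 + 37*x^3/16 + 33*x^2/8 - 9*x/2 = x*(x/4 + 1)*(x - 3/4)*(x + 6)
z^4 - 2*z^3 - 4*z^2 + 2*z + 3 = (z - 3)*(z - 1)*(z + 1)^2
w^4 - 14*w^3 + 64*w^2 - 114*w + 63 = (w - 7)*(w - 3)^2*(w - 1)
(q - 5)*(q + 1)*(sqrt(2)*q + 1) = sqrt(2)*q^3 - 4*sqrt(2)*q^2 + q^2 - 5*sqrt(2)*q - 4*q - 5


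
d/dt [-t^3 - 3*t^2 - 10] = 3*t*(-t - 2)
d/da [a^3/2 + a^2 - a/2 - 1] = 3*a^2/2 + 2*a - 1/2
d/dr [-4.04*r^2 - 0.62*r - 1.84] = -8.08*r - 0.62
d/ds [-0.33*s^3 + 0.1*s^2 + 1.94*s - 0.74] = -0.99*s^2 + 0.2*s + 1.94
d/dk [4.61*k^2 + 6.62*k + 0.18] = 9.22*k + 6.62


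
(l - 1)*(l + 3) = l^2 + 2*l - 3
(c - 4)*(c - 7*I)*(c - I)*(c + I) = c^4 - 4*c^3 - 7*I*c^3 + c^2 + 28*I*c^2 - 4*c - 7*I*c + 28*I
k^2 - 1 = (k - 1)*(k + 1)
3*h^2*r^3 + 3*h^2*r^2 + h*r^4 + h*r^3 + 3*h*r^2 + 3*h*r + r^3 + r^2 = r*(3*h + r)*(r + 1)*(h*r + 1)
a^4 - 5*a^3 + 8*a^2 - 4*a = a*(a - 2)^2*(a - 1)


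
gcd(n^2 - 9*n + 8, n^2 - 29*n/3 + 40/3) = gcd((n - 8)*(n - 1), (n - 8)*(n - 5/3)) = n - 8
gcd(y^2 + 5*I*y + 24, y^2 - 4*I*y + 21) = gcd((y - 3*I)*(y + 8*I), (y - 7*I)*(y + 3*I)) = 1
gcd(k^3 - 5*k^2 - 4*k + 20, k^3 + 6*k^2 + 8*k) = k + 2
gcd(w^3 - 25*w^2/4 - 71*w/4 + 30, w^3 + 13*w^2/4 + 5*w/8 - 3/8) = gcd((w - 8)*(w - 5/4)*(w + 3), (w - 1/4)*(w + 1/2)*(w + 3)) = w + 3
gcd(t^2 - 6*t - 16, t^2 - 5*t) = 1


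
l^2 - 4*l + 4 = (l - 2)^2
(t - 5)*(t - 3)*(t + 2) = t^3 - 6*t^2 - t + 30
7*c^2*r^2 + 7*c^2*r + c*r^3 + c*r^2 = r*(7*c + r)*(c*r + c)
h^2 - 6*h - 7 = (h - 7)*(h + 1)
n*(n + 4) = n^2 + 4*n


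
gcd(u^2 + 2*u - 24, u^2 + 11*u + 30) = u + 6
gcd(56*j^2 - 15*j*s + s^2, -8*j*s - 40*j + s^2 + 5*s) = -8*j + s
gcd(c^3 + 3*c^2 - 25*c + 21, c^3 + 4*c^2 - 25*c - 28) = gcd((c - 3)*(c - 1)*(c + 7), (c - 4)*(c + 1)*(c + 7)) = c + 7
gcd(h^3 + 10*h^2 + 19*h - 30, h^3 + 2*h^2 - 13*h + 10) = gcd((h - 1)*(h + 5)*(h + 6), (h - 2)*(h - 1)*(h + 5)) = h^2 + 4*h - 5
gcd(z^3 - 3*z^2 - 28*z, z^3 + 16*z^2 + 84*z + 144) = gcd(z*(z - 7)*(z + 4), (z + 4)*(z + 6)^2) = z + 4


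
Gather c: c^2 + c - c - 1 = c^2 - 1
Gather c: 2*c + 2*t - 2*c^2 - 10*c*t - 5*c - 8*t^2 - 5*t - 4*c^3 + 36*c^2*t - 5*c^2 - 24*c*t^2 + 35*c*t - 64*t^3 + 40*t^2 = -4*c^3 + c^2*(36*t - 7) + c*(-24*t^2 + 25*t - 3) - 64*t^3 + 32*t^2 - 3*t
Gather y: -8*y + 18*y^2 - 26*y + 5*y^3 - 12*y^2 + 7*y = 5*y^3 + 6*y^2 - 27*y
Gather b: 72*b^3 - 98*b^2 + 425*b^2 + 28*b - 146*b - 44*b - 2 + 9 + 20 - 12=72*b^3 + 327*b^2 - 162*b + 15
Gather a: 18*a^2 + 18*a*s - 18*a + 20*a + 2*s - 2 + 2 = 18*a^2 + a*(18*s + 2) + 2*s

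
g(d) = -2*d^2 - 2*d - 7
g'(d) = -4*d - 2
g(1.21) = -12.35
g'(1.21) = -6.84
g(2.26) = -21.74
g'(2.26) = -11.04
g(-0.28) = -6.60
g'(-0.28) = -0.88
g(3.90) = -45.22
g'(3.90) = -17.60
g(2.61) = -25.84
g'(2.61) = -12.44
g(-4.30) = -35.38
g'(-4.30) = 15.20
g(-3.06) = -19.61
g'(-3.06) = 10.24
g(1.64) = -15.66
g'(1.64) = -8.56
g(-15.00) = -427.00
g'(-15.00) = 58.00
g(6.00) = -91.00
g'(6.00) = -26.00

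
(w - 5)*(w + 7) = w^2 + 2*w - 35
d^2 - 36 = (d - 6)*(d + 6)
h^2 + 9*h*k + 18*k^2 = (h + 3*k)*(h + 6*k)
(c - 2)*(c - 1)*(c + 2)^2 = c^4 + c^3 - 6*c^2 - 4*c + 8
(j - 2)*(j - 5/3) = j^2 - 11*j/3 + 10/3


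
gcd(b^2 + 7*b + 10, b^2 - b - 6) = b + 2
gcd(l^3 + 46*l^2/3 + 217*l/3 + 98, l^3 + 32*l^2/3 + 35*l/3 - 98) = l^2 + 13*l + 42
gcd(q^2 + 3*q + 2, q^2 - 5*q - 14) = q + 2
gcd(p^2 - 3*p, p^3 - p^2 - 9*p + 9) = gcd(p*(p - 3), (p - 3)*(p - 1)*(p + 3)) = p - 3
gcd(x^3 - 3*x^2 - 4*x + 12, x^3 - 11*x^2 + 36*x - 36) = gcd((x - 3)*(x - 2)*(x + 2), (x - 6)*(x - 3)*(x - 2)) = x^2 - 5*x + 6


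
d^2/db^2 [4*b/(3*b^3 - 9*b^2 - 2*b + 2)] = 8*(b*(-9*b^2 + 18*b + 2)^2 + (-9*b^2 - 9*b*(b - 1) + 18*b + 2)*(3*b^3 - 9*b^2 - 2*b + 2))/(3*b^3 - 9*b^2 - 2*b + 2)^3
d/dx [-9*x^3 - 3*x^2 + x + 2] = -27*x^2 - 6*x + 1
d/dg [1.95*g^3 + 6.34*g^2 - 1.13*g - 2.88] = 5.85*g^2 + 12.68*g - 1.13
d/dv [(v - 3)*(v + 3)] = 2*v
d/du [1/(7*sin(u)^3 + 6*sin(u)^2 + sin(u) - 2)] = (-12*sin(u) + 21*cos(u)^2 - 22)*cos(u)/(7*sin(u)^3 + 6*sin(u)^2 + sin(u) - 2)^2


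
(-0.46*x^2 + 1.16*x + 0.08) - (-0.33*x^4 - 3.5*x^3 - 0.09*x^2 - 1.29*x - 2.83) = 0.33*x^4 + 3.5*x^3 - 0.37*x^2 + 2.45*x + 2.91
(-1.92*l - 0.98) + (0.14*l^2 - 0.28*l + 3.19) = 0.14*l^2 - 2.2*l + 2.21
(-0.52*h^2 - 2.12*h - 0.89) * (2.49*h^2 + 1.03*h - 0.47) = -1.2948*h^4 - 5.8144*h^3 - 4.1553*h^2 + 0.0796999999999999*h + 0.4183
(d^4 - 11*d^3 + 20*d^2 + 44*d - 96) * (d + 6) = d^5 - 5*d^4 - 46*d^3 + 164*d^2 + 168*d - 576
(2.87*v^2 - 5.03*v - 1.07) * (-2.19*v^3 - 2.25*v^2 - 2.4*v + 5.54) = -6.2853*v^5 + 4.5582*v^4 + 6.7728*v^3 + 30.3793*v^2 - 25.2982*v - 5.9278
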